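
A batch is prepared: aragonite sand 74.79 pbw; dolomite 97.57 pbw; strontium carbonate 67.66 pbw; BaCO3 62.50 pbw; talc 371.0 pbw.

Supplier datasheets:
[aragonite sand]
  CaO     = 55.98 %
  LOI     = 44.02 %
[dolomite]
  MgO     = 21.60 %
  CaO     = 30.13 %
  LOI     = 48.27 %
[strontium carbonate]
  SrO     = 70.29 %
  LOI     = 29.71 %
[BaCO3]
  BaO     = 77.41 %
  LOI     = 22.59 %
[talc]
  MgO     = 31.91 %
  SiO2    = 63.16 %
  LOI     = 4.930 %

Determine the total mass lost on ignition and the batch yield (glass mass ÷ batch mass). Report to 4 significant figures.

LOI loss = 132.5 pbw; glass = 541.0 pbw; yield = 80.32%

Exact precision is held from first step to last; intermediates appear (rounded to four significant figures) as written; each reported number takes exactly one rounding; all derived quantities are recomputed starting from the weights on 541.0 pbw of glass at full float precision (five oxide percentages, yield, the totals, net glass mass, LOI) as given in either problem or answer.
Per-material ignition loss:
  aragonite sand: 74.79 × 0.4402 = 32.92 pbw
  dolomite: 97.57 × 0.4827 = 47.10 pbw
  strontium carbonate: 67.66 × 0.2971 = 20.10 pbw
  BaCO3: 62.50 × 0.2259 = 14.12 pbw
  talc: 371.0 × 0.04930 = 18.29 pbw
Total LOI = 132.5 pbw
Glass = batch − LOI = 673.5 − 132.5 = 541.0 pbw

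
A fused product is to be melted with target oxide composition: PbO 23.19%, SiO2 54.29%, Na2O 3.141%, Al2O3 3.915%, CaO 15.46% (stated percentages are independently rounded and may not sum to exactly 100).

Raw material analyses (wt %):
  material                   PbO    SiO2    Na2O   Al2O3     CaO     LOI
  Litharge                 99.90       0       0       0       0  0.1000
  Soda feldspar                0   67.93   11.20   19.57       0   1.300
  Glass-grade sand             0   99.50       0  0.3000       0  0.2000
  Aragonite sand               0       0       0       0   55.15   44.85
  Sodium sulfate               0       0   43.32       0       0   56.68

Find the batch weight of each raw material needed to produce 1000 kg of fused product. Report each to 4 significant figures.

Batch per 1000 kg fused product:
  Litharge: 232.1 kg
  Soda feldspar: 193.7 kg
  Glass-grade sand: 413.4 kg
  Aragonite sand: 280.3 kg
  Sodium sulfate: 22.42 kg
Total batch = 1142 kg; LOI loss = 142.0 kg; yield = 87.56%

All internal work holds exact precision at all times. In-progress results are printed rounded to four significant digits within the worked lines — every reported result carries a single rounding — all derived quantities are computed in exact precision (the five compositions, ignition loss, the totals, glass mass, yield) starting from the weights on 1000 kg of glass exactly as printed in either problem or answer.
The oxide mass targets at 1000 kg fused product:
  PbO: 23.19% × 1000 = 231.9 kg
  SiO2: 54.29% × 1000 = 542.9 kg
  Na2O: 3.141% × 1000 = 31.41 kg
  Al2O3: 3.915% × 1000 = 39.15 kg
  CaO: 15.46% × 1000 = 154.6 kg
Mass-balance tally per oxide per the reported batch figures, against the basis in use (delivered sums recover each target given rounding of the digits):
  PbO: 232.1·0.9990 = 231.9 kg (target 231.9 kg)
  SiO2: 193.7·0.6793 + 413.4·0.9950 = 542.9 kg (target 542.9 kg)
  Na2O: 193.7·0.1120 + 22.42·0.4332 = 31.41 kg (target 31.41 kg)
  Al2O3: 193.7·0.1957 + 413.4·0.003000 = 39.15 kg (target 39.15 kg)
  CaO: 280.3·0.5515 = 154.6 kg (target 154.6 kg)
Auditing the glass mass value: batch total minus LOI = 999.9 kg (targets for the oxides total 1000 kg; stated basis 1000 kg — a pure rounding effect).
Batch total: Σ batch = 1142 kg; loss to ignition Σ batch·LOI = 142.0 kg; yield = glass ÷ total batch = 87.56%.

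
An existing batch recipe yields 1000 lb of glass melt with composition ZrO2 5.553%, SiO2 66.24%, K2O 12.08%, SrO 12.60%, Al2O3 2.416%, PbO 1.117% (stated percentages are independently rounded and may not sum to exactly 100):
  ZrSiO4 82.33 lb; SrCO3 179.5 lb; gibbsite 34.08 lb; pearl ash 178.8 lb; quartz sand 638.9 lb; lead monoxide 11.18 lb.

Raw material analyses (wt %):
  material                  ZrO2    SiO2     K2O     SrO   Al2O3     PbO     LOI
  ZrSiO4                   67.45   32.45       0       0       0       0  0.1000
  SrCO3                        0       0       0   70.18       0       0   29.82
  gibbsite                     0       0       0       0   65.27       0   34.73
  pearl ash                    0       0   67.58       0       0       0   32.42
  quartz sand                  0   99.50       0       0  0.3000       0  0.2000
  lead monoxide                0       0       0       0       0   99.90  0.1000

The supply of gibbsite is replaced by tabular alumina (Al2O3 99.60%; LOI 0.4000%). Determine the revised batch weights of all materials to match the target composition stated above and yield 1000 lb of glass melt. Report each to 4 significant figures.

Revised batch per 1000 lb glass melt:
  ZrSiO4: 82.33 lb
  SrCO3: 179.5 lb
  tabular alumina: 22.33 lb
  pearl ash: 178.8 lb
  quartz sand: 638.9 lb
  lead monoxide: 11.18 lb
Total batch = 1113 lb; LOI loss = 113.0 lb

Mid-chain values appear (rounded to four significant digits) between the steps; each numeric step runs at full precision through the solve — each reported value is rounded once only; derived quantities, including LOI, totals, net glass mass, yield, the six compositions, are recomputed using the weight values for 1000 lb of glass at full float precision precisely as stated by the question or the answer.
Oxide-by-oxide targets in 1000 lb glass melt:
  ZrO2: 5.553% × 1000 = 55.53 lb
  SiO2: 66.24% × 1000 = 662.4 lb
  K2O: 12.08% × 1000 = 120.8 lb
  SrO: 12.60% × 1000 = 126.0 lb
  Al2O3: 2.416% × 1000 = 24.16 lb
  PbO: 1.117% × 1000 = 11.17 lb
Mass-balance tally per oxide applying the batch weights above, per the basis as stated (sums match the target masses inside rounding margins):
  ZrO2: 82.33·0.6745 = 55.53 lb (target 55.53 lb)
  SiO2: 82.33·0.3245 + 638.9·0.9950 = 662.4 lb (target 662.4 lb)
  K2O: 178.8·0.6758 = 120.8 lb (target 120.8 lb)
  SrO: 179.5·0.7018 = 126.0 lb (target 126.0 lb)
  Al2O3: 22.33·0.9960 + 638.9·0.003000 = 24.16 lb (target 24.16 lb)
  PbO: 11.18·0.9990 = 11.17 lb (target 11.17 lb)
Glass-mass sanity pass: total batch − LOI = 1000 lb (summing oxide targets gives 1000 lb; the stated basis being 1000 lb — gaps are rounding artifacts).
Summing the batch: Σ batch = 1113 lb; ignition loss, Σ(batch × LOI) = 113.0 lb; yield: glass divided by total = 89.85%.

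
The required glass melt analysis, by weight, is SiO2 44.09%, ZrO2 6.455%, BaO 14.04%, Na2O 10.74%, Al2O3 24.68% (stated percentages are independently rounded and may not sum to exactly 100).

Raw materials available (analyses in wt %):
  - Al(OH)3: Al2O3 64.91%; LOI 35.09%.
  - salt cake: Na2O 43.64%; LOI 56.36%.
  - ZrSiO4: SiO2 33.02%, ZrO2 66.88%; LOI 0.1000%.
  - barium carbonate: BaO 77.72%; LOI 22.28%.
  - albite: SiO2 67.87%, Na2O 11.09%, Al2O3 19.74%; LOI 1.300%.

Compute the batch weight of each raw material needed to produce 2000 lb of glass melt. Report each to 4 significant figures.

In-progress results are displayed, with 4-significant-figure rounding, within the worked lines; the working math runs at full float precision all the way through; every reported result is rounded once only — derived quantities, which include the five compositions, LOI, totals, the yield, glass mass, are re-derived in full precision, exactly as shown in problem or answer, from the batch weights on 2000 lb of glass.
The oxide mass targets at 2000 lb glass melt:
  SiO2: 44.09% × 2000 = 881.8 lb
  ZrO2: 6.455% × 2000 = 129.1 lb
  BaO: 14.04% × 2000 = 280.8 lb
  Na2O: 10.74% × 2000 = 214.8 lb
  Al2O3: 24.68% × 2000 = 493.6 lb
Per-oxide balance check with the batch weights as given, versus the basis set out (summed amounts equal target values exact up to rounding of places):
  SiO2: 193.0·0.3302 + 1205·0.6787 = 881.6 lb (target 881.8 lb)
  ZrO2: 193.0·0.6688 = 129.1 lb (target 129.1 lb)
  BaO: 361.3·0.7772 = 280.8 lb (target 280.8 lb)
  Na2O: 185.9·0.4364 + 1205·0.1109 = 214.8 lb (target 214.8 lb)
  Al2O3: 393.9·0.6491 + 1205·0.1974 = 493.5 lb (target 493.6 lb)
Glass-mass closure: batch total minus LOI = 2000 lb (summing oxide targets gives 2000 lb; with the basis standing at 2000 lb — a pure rounding effect).
Summing the batch: Σ batch = 2339 lb; LOI removed, Σ of batch·LOI: 339.3 lb; yield: glass divided by total = 85.49%.

Batch per 2000 lb glass melt:
  Al(OH)3: 393.9 lb
  salt cake: 185.9 lb
  ZrSiO4: 193.0 lb
  barium carbonate: 361.3 lb
  albite: 1205 lb
Total batch = 2339 lb; LOI loss = 339.3 lb; yield = 85.49%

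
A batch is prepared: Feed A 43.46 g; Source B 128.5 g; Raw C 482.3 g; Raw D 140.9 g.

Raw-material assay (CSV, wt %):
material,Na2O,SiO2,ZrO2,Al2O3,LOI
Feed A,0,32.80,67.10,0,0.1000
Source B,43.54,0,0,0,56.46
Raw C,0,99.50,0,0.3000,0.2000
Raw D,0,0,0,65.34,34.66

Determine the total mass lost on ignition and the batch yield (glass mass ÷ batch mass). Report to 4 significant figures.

LOI loss = 122.4 g; glass = 672.8 g; yield = 84.61%

Every computation maintains full precision at every stage. Intermediates are printed, rounded to four significant digits, as written; every reported result includes exactly one rounding — all derived quantities are re-derived in full float precision (four oxide percentages, net glass mass, yield, ignition loss, the totals) from the batch weights per 672.8 g of glass exactly as printed in the question or the answer.
LOI of each material in turn:
  Feed A: 43.46 × 0.001000 = 0.04346 g
  Source B: 128.5 × 0.5646 = 72.55 g
  Raw C: 482.3 × 0.002000 = 0.9646 g
  Raw D: 140.9 × 0.3466 = 48.84 g
Total LOI = 122.4 g
Glass = batch − LOI = 795.2 − 122.4 = 672.8 g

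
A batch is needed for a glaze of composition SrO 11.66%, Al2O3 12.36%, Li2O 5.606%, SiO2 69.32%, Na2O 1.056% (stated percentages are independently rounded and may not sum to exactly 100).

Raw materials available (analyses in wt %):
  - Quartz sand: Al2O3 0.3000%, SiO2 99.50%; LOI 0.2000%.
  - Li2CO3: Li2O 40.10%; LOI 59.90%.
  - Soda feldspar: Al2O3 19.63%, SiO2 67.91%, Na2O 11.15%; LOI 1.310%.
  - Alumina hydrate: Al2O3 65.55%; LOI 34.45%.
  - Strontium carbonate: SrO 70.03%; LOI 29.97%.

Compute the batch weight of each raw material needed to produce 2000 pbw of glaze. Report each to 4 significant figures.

Mid-chain values appear, rounded to 4 significant figures, on the page — the whole derivation keeps full precision in every operation. Each reported result takes exactly one rounding — the derived quantities (the yield, totals, five oxide percentages, LOI, net glass mass) are recomputed from the weighed amounts for 2000 pbw of glass in exact precision exactly as shown in either problem or answer.
Target masses of each oxide per 2000 pbw glaze:
  SrO: 11.66% × 2000 = 233.2 pbw
  Al2O3: 12.36% × 2000 = 247.2 pbw
  Li2O: 5.606% × 2000 = 112.1 pbw
  SiO2: 69.32% × 2000 = 1386 pbw
  Na2O: 1.056% × 2000 = 21.12 pbw
Sums-versus-targets review on the weights just shown, for the quoted basis mass (every target is met by its sum exact up to rounding of places):
  SrO: 333.0·0.7003 = 233.2 pbw (target 233.2 pbw)
  Al2O3: 1264·0.003000 + 189.4·0.1963 + 314.6·0.6555 = 247.2 pbw (target 247.2 pbw)
  Li2O: 279.6·0.4010 = 112.1 pbw (target 112.1 pbw)
  SiO2: 1264·0.9950 + 189.4·0.6791 = 1386 pbw (target 1386 pbw)
  Na2O: 189.4·0.1115 = 21.12 pbw (target 21.12 pbw)
Glass-mass sanity pass: Σ batch − LOI loss = 2000 pbw (the targets, summed, come to 2000 pbw; versus the stated basis of 2000 pbw — deltas are rounding alone).
Total batch = Σ batch = 2381 pbw; ignition loss, Σ(batch × LOI) = 380.7 pbw; yield, glass over the total, = 84.01%.

Batch per 2000 pbw glaze:
  Quartz sand: 1264 pbw
  Li2CO3: 279.6 pbw
  Soda feldspar: 189.4 pbw
  Alumina hydrate: 314.6 pbw
  Strontium carbonate: 333.0 pbw
Total batch = 2381 pbw; LOI loss = 380.7 pbw; yield = 84.01%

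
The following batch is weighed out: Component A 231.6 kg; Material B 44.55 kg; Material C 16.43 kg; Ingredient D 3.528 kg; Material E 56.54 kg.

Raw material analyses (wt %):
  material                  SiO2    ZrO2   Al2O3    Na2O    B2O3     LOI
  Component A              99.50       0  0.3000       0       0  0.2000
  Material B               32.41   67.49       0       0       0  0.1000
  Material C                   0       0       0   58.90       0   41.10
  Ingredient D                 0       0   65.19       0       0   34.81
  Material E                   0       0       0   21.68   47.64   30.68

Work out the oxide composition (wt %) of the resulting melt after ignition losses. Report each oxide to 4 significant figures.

In-progress results are displayed (rounded to 4 significant digits) on the page — all internal work runs at full precision from first step to last — a single rounding produces each reported value; derived quantities are carried using the weight values per 326.8 kg of glass in exact precision (glass mass, totals, LOI, the five compositions, yield), precisely as stated by the question or the answer.
Per-oxide mass from batch:
  SiO2: 231.6·0.9950 + 44.55·0.3241 = 244.9 kg
  ZrO2: 44.55·0.6749 = 30.07 kg
  Al2O3: 231.6·0.003000 + 3.528·0.6519 = 2.995 kg
  Na2O: 16.43·0.5890 + 56.54·0.2168 = 21.94 kg
  B2O3: 56.54·0.4764 = 26.94 kg
LOI: 231.6·0.002000 + 44.55·0.001000 + 16.43·0.4110 + 3.528·0.3481 + 56.54·0.3068 = 25.84 kg
Net of LOI, the glass mass = 352.6 − 25.84 = 326.8 kg (equal to the oxide-mass sum)
oxide / glass × 100 gives the wt %

Glass mass = 326.8 kg (batch 352.6 − LOI 25.84).
Composition: SiO2 74.93%, ZrO2 9.200%, Al2O3 0.9163%, Na2O 6.712%, B2O3 8.242%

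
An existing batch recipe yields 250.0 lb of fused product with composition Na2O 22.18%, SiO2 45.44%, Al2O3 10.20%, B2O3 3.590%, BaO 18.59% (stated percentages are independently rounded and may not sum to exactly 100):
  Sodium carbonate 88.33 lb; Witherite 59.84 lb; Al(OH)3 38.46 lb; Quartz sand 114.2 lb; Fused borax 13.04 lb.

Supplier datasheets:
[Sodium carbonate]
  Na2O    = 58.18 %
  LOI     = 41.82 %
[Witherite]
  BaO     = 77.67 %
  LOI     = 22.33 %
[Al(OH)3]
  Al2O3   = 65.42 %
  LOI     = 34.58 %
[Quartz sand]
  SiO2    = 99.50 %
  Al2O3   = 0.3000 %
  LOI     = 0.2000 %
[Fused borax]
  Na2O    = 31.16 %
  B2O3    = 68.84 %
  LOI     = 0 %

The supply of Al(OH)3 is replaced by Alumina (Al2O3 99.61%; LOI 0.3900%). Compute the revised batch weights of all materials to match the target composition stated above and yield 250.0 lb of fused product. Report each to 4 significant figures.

Revised batch per 250.0 lb fused product:
  Sodium carbonate: 88.33 lb
  Witherite: 59.84 lb
  Alumina: 25.26 lb
  Quartz sand: 114.2 lb
  Fused borax: 13.04 lb
Total batch = 300.7 lb; LOI loss = 50.63 lb

In-progress results are shown rounded to 4 significant digits within the worked lines; every computation keeps full precision in all steps — every reported value carries a single rounding; the derived quantities (glass mass, yield, totals, five oxide percentages, LOI) are re-derived from the weighed amounts at 250.0 lb of glass in exact precision as they appear in question or answer.
Target oxide masses per 250.0 lb fused product:
  Na2O: 22.18% × 250.0 = 55.45 lb
  SiO2: 45.44% × 250.0 = 113.6 lb
  Al2O3: 10.20% × 250.0 = 25.50 lb
  B2O3: 3.590% × 250.0 = 8.975 lb
  BaO: 18.59% × 250.0 = 46.48 lb
Sums-versus-targets review applying the batch weights above, relative to the basis at hand (sum by sum, the targets are met given rounding of the digits):
  Na2O: 88.33·0.5818 + 13.04·0.3116 = 55.45 lb (target 55.45 lb)
  SiO2: 114.2·0.9950 = 113.6 lb (target 113.6 lb)
  Al2O3: 25.26·0.9961 + 114.2·0.003000 = 25.50 lb (target 25.50 lb)
  B2O3: 13.04·0.6884 = 8.977 lb (target 8.975 lb)
  BaO: 59.84·0.7767 = 46.48 lb (target 46.48 lb)
Mass balance on the glass: the batch minus its LOI: 250.0 lb (summing oxide targets gives 250.0 lb; versus the stated basis of 250.0 lb — rounding explains the deltas).
Total batch = Σ batch = 300.7 lb; ignition loss, Σ(batch × LOI) = 50.63 lb; yield = glass ÷ total batch = 83.16%.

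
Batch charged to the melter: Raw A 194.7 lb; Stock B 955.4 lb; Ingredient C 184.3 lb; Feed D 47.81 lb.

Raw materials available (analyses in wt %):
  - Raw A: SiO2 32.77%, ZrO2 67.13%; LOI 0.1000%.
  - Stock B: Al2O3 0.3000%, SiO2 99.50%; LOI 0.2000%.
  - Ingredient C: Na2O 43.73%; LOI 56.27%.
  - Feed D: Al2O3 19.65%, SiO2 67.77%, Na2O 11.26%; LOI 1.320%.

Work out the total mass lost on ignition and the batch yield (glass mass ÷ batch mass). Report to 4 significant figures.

LOI loss = 106.4 lb; glass = 1276 lb; yield = 92.30%

Working values appear rounded to four significant figures in the printout; every computation maintains exact precision in every operation; each reported number takes exactly one rounding. All derived quantities (four oxide percentages, the yield, glass mass, the totals, ignition loss) are rebuilt in exact precision starting from the weights per 1276 lb of glass as given in question or answer.
Per-material ignition loss:
  Raw A: 194.7 × 0.001000 = 0.1947 lb
  Stock B: 955.4 × 0.002000 = 1.911 lb
  Ingredient C: 184.3 × 0.5627 = 103.7 lb
  Feed D: 47.81 × 0.01320 = 0.6311 lb
Total LOI = 106.4 lb
Glass = batch − LOI = 1382 − 106.4 = 1276 lb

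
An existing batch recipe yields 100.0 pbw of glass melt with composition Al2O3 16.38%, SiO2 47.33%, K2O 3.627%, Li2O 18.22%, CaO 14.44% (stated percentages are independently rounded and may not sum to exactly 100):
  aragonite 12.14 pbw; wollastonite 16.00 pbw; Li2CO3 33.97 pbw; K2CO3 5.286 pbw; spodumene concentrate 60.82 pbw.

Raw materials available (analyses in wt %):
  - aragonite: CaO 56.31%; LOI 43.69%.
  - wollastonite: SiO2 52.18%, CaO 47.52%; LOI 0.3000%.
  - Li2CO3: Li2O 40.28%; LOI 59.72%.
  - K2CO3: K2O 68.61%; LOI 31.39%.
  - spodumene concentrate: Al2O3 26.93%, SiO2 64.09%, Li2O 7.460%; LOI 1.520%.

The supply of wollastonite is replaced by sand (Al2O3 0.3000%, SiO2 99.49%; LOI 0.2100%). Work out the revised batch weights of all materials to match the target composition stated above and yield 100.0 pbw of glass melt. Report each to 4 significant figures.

Revised batch per 100.0 pbw glass melt:
  aragonite: 25.64 pbw
  sand: 8.451 pbw
  Li2CO3: 33.99 pbw
  K2CO3: 5.286 pbw
  spodumene concentrate: 60.73 pbw
Total batch = 134.1 pbw; LOI loss = 34.10 pbw

The whole derivation keeps full float precision throughout. Values along the way appear (rounded to 4 significant figures) alongside each step; every reported value receives exactly one rounding — all derived quantities, which include the yield, glass mass, totals, the five compositions, LOI, are recomputed at full precision, as given in question or answer, starting from the weights on 100.0 pbw of glass.
Target oxide masses per 100.0 pbw glass melt:
  Al2O3: 16.38% × 100.0 = 16.38 pbw
  SiO2: 47.33% × 100.0 = 47.33 pbw
  K2O: 3.627% × 100.0 = 3.627 pbw
  Li2O: 18.22% × 100.0 = 18.22 pbw
  CaO: 14.44% × 100.0 = 14.44 pbw
Verifying the oxide balance from the weights as reported, per the basis as stated (summed amounts equal target values once rounding is allowed for):
  Al2O3: 8.451·0.003000 + 60.73·0.2693 = 16.38 pbw (target 16.38 pbw)
  SiO2: 8.451·0.9949 + 60.73·0.6409 = 47.33 pbw (target 47.33 pbw)
  K2O: 5.286·0.6861 = 3.627 pbw (target 3.627 pbw)
  Li2O: 33.99·0.4028 + 60.73·0.07460 = 18.22 pbw (target 18.22 pbw)
  CaO: 25.64·0.5631 = 14.44 pbw (target 14.44 pbw)
Auditing the glass mass value: total charge less LOI = 100.0 pbw (the targets, summed, come to 100.0 pbw; stated basis 100.0 pbw — deltas are rounding alone).
Total batch = Σ batch = 134.1 pbw; the LOI term Σ batch·LOI equals 34.10 pbw; glass ÷ batch gives a yield of 74.57%.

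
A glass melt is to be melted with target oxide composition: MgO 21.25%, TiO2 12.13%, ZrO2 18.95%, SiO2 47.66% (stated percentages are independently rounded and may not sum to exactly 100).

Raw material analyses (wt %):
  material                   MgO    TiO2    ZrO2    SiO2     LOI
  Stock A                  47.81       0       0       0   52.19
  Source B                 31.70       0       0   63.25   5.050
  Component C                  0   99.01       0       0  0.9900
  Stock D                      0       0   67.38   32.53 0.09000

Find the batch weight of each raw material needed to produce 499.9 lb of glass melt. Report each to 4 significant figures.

The whole derivation runs at full float precision at all times — the intermediate values are printed, with 4-significant-digit rounding, alongside each step. Every reported result includes exactly one rounding; all derived quantities (net glass mass, totals, LOI, four oxide percentages, yield) are recomputed using the weight values on 499.9 lb of glass at full precision, precisely as stated by problem or answer.
Per-oxide target masses for 499.9 lb glass melt:
  MgO: 21.25% × 499.9 = 106.2 lb
  TiO2: 12.13% × 499.9 = 60.64 lb
  ZrO2: 18.95% × 499.9 = 94.73 lb
  SiO2: 47.66% × 499.9 = 238.3 lb
Oxide-by-oxide audit from the weights as reported, on the stated basis (delivered sums recover each target up to rounding of the answer):
  MgO: 20.38·0.4781 + 304.4·0.3170 = 106.2 lb (target 106.2 lb)
  TiO2: 61.24·0.9901 = 60.63 lb (target 60.64 lb)
  ZrO2: 140.6·0.6738 = 94.74 lb (target 94.73 lb)
  SiO2: 304.4·0.6325 + 140.6·0.3253 = 238.3 lb (target 238.3 lb)
Glass-mass sanity pass: net batch after ignition = 499.9 lb (the Σ of target masses is 499.9 lb; against the stated basis, 499.9 lb — gaps are rounding artifacts).
Whole-batch sum: Σ batch = 526.6 lb; Σ batch·LOI gives LOI loss = 26.74 lb; yield: glass divided by total = 94.92%.

Batch per 499.9 lb glass melt:
  Stock A: 20.38 lb
  Source B: 304.4 lb
  Component C: 61.24 lb
  Stock D: 140.6 lb
Total batch = 526.6 lb; LOI loss = 26.74 lb; yield = 94.92%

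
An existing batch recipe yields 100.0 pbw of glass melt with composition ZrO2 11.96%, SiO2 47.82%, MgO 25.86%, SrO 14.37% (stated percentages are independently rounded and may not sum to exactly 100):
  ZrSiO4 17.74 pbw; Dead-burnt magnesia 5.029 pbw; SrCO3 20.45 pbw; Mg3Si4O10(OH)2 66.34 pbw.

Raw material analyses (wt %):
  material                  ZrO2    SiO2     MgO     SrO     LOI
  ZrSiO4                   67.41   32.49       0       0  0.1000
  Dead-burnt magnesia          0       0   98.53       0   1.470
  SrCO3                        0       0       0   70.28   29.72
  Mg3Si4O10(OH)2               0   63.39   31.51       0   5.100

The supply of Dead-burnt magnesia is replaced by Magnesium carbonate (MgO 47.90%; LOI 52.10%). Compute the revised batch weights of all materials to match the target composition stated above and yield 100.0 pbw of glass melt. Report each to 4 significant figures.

The working math keeps exact precision at each step — values along the way are displayed (rounded to four significant figures) between the steps; every reported figure undergoes a single rounding — derived quantities (yield, totals, LOI, net glass mass, four oxide percentages) are rebuilt from the weighed amounts per 100.0 pbw of glass in full float precision, precisely as stated by the question or the answer.
Target oxide masses per 100.0 pbw glass melt:
  ZrO2: 11.96% × 100.0 = 11.96 pbw
  SiO2: 47.82% × 100.0 = 47.82 pbw
  MgO: 25.86% × 100.0 = 25.86 pbw
  SrO: 14.37% × 100.0 = 14.37 pbw
Sums-versus-targets review given the weights on record, on the stated basis (every target is met by its sum net of answer rounding effects):
  ZrO2: 17.74·0.6741 = 11.96 pbw (target 11.96 pbw)
  SiO2: 17.74·0.3249 + 66.34·0.6339 = 47.82 pbw (target 47.82 pbw)
  MgO: 10.34·0.4790 + 66.34·0.3151 = 25.86 pbw (target 25.86 pbw)
  SrO: 20.45·0.7028 = 14.37 pbw (target 14.37 pbw)
Glass-mass sanity pass: total batch − LOI = 100.0 pbw (oxide target masses add up to 100.0 pbw; against the stated basis, 100.0 pbw — gaps are rounding artifacts).
Batch grand total — Σ batch = 114.9 pbw; the LOI term Σ batch·LOI equals 14.87 pbw; glass ÷ batch gives a yield of 87.06%.

Revised batch per 100.0 pbw glass melt:
  ZrSiO4: 17.74 pbw
  Magnesium carbonate: 10.34 pbw
  SrCO3: 20.45 pbw
  Mg3Si4O10(OH)2: 66.34 pbw
Total batch = 114.9 pbw; LOI loss = 14.87 pbw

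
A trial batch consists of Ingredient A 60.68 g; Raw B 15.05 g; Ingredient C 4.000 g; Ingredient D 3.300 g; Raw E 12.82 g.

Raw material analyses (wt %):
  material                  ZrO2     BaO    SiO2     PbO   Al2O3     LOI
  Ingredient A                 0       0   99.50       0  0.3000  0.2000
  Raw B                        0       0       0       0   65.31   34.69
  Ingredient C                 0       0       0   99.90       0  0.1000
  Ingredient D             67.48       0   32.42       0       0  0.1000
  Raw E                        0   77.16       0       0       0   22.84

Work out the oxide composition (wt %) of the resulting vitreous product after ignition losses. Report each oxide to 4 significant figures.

The intermediate values appear with 4-significant-figure rounding alongside each step; full float precision is carried in all steps; every reported number is rounded just once; derived quantities (five oxide percentages, ignition loss, totals, net glass mass, the yield) are recomputed from the batch weights per 87.57 g of glass at full float precision as they appear in problem or answer.
What the batch supplies per oxide:
  ZrO2: 3.300·0.6748 = 2.227 g
  BaO: 12.82·0.7716 = 9.892 g
  SiO2: 60.68·0.9950 + 3.300·0.3242 = 61.45 g
  PbO: 4.000·0.9990 = 3.996 g
  Al2O3: 60.68·0.003000 + 15.05·0.6531 = 10.01 g
LOI: 60.68·0.002000 + 15.05·0.3469 + 4.000·0.001000 + 3.300·0.001000 + 12.82·0.2284 = 8.278 g
Net of LOI, the glass mass = 95.85 − 8.278 = 87.57 g (matching Σ of the oxides)
oxide / glass × 100 gives the wt %

Glass mass = 87.57 g (batch 95.85 − LOI 8.278).
Composition: ZrO2 2.543%, BaO 11.30%, SiO2 70.17%, PbO 4.563%, Al2O3 11.43%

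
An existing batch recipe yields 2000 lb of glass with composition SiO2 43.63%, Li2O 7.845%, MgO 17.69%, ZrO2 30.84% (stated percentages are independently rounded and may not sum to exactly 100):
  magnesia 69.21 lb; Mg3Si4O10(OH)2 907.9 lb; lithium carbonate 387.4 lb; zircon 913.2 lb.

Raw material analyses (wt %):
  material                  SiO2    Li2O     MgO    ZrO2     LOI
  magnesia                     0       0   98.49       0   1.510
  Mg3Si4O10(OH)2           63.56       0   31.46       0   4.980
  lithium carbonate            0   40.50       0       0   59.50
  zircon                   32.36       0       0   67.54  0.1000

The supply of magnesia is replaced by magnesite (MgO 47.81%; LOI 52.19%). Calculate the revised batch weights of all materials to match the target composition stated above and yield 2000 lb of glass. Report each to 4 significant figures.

Revised batch per 2000 lb glass:
  magnesite: 142.6 lb
  Mg3Si4O10(OH)2: 907.9 lb
  lithium carbonate: 387.4 lb
  zircon: 913.2 lb
Total batch = 2351 lb; LOI loss = 351.1 lb

Every computation holds full float precision all the way through. Rounding to four significant digits governs every mid-chain value as displayed; exactly one rounding lands on each reported figure. Derived quantities are rebuilt in full float precision (yield, the four compositions, net glass mass, LOI, totals) using the weight values at 2000 lb of glass exactly as shown in the question or the answer.
The oxide mass targets at 2000 lb glass:
  SiO2: 43.63% × 2000 = 872.6 lb
  Li2O: 7.845% × 2000 = 156.9 lb
  MgO: 17.69% × 2000 = 353.8 lb
  ZrO2: 30.84% × 2000 = 616.8 lb
Checking each oxide sum working from each reported weight, at the basis given (each sum matches its target mass net of answer rounding effects):
  SiO2: 907.9·0.6356 + 913.2·0.3236 = 872.6 lb (target 872.6 lb)
  Li2O: 387.4·0.4050 = 156.9 lb (target 156.9 lb)
  MgO: 142.6·0.4781 + 907.9·0.3146 = 353.8 lb (target 353.8 lb)
  ZrO2: 913.2·0.6754 = 616.8 lb (target 616.8 lb)
Consistency of the glass mass: total batch − LOI = 2000 lb (targets for the oxides total 2000 lb; versus the stated basis of 2000 lb — gaps are rounding artifacts).
Summing the batch: Σ batch = 2351 lb; the LOI term Σ batch·LOI equals 351.1 lb; yield = glass ÷ total batch = 85.07%.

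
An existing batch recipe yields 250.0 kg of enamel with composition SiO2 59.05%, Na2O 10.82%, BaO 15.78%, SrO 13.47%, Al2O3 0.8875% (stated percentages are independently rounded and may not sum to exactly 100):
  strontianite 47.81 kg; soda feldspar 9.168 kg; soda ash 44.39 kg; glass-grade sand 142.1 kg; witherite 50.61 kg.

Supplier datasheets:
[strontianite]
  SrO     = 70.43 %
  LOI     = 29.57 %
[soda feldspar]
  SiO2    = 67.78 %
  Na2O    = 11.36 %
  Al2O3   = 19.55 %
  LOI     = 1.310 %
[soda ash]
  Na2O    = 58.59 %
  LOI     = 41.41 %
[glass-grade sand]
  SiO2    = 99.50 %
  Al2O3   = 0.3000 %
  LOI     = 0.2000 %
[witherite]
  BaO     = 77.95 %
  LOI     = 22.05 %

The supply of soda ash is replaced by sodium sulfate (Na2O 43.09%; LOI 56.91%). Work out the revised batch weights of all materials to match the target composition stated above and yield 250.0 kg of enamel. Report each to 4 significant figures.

Revised batch per 250.0 kg enamel:
  strontianite: 47.81 kg
  soda feldspar: 9.168 kg
  sodium sulfate: 60.36 kg
  glass-grade sand: 142.1 kg
  witherite: 50.61 kg
Total batch = 310.0 kg; LOI loss = 60.05 kg

All internal work runs at exact precision from first step to last; working values are displayed, rounded to 4 significant digits, in the working. Exactly one rounding is applied to every reported number — all derived quantities, including net glass mass, LOI, five oxide percentages, yield, the totals, are re-derived using the weight values per 250.0 kg of glass in full float precision, as quoted within the problem or the answer.
The oxide mass targets at 250.0 kg enamel:
  SiO2: 59.05% × 250.0 = 147.6 kg
  Na2O: 10.82% × 250.0 = 27.05 kg
  BaO: 15.78% × 250.0 = 39.45 kg
  SrO: 13.47% × 250.0 = 33.67 kg
  Al2O3: 0.8875% × 250.0 = 2.219 kg
A balance pass over the oxides, applying the batch weights above, at the basis given (target by target, the sums agree within answer rounding):
  SiO2: 9.168·0.6778 + 142.1·0.9950 = 147.6 kg (target 147.6 kg)
  Na2O: 9.168·0.1136 + 60.36·0.4309 = 27.05 kg (target 27.05 kg)
  BaO: 50.61·0.7795 = 39.45 kg (target 39.45 kg)
  SrO: 47.81·0.7043 = 33.67 kg (target 33.67 kg)
  Al2O3: 9.168·0.1955 + 142.1·0.003000 = 2.219 kg (target 2.219 kg)
Glass-mass bookkeeping: total charge less LOI = 250.0 kg (summing oxide targets gives 250.0 kg; versus the stated basis of 250.0 kg — a pure rounding effect).
Summing the batch: Σ batch = 310.0 kg; LOI removed, Σ of batch·LOI: 60.05 kg; yield, glass over the total, = 80.63%.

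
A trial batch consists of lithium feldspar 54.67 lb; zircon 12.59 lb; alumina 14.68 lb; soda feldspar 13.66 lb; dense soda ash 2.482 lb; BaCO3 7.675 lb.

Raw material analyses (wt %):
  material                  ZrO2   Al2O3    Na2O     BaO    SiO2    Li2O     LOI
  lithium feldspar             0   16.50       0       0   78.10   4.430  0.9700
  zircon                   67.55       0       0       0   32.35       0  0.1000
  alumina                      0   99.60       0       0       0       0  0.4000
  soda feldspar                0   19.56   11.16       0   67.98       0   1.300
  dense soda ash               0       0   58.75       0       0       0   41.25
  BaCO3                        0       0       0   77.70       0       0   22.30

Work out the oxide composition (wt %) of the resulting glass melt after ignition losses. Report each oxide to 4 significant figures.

Glass mass = 102.2 lb (batch 105.8 − LOI 3.515).
Composition: ZrO2 8.318%, Al2O3 25.74%, Na2O 2.917%, BaO 5.833%, SiO2 54.83%, Li2O 2.369%

The whole derivation runs at full precision from start to finish; rounding to 4 significant figures governs each intermediate as printed. Every reported result takes just one rounding. The derived quantities (the yield, LOI, glass mass, six oxide percentages, the totals) are re-derived in full precision from the batch weights on 102.2 lb of glass, as given in problem or answer.
Oxide-by-oxide delivered mass:
  ZrO2: 12.59·0.6755 = 8.505 lb
  Al2O3: 54.67·0.1650 + 14.68·0.9960 + 13.66·0.1956 = 26.31 lb
  Na2O: 13.66·0.1116 + 2.482·0.5875 = 2.983 lb
  BaO: 7.675·0.7770 = 5.963 lb
  SiO2: 54.67·0.7810 + 12.59·0.3235 + 13.66·0.6798 = 56.06 lb
  Li2O: 54.67·0.04430 = 2.422 lb
LOI: 54.67·0.009700 + 12.59·0.001000 + 14.68·0.004000 + 13.66·0.01300 + 2.482·0.4125 + 7.675·0.2230 = 3.515 lb
Resulting glass, batch − LOI: 105.8 − 3.515 = 102.2 lb (= the summed oxide contributions)
each wt % is 100 × oxide ÷ glass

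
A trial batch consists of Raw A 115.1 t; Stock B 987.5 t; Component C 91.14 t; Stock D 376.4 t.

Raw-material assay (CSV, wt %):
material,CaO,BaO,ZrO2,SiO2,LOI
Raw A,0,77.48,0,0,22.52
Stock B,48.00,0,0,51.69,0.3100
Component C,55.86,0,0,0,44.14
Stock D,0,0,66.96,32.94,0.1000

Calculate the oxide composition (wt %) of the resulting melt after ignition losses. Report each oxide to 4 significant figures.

Exact precision is carried at each step — working values appear (rounded to four significant figures) as written. Each reported value takes a single rounding — derived quantities are computed in exact precision (net glass mass, yield, LOI, four oxide percentages, totals) using the weight values for 1501 t of glass, as given in the problem or the answer.
Oxide-by-oxide delivered mass:
  CaO: 987.5·0.4800 + 91.14·0.5586 = 524.9 t
  BaO: 115.1·0.7748 = 89.18 t
  ZrO2: 376.4·0.6696 = 252.0 t
  SiO2: 987.5·0.5169 + 376.4·0.3294 = 634.4 t
LOI: 115.1·0.2252 + 987.5·0.003100 + 91.14·0.4414 + 376.4·0.001000 = 69.59 t
Glass = total batch minus LOI = 1570 − 69.59 = 1501 t (matching Σ of the oxides)
percent by weight: oxide/glass ×100

Glass mass = 1501 t (batch 1570 − LOI 69.59).
Composition: CaO 34.98%, BaO 5.943%, ZrO2 16.80%, SiO2 42.28%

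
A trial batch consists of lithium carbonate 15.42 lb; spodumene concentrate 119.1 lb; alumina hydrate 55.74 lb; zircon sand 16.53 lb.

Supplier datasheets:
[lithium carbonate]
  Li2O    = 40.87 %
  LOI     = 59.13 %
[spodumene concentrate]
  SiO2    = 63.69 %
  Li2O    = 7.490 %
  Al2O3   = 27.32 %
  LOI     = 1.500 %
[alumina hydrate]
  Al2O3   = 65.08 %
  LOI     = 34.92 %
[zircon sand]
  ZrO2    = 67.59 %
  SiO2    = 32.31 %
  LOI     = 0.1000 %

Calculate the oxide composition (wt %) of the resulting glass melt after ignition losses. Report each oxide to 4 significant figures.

Glass mass = 176.4 lb (batch 206.8 − LOI 30.39).
Composition: ZrO2 6.334%, SiO2 46.03%, Li2O 8.629%, Al2O3 39.01%

In-progress results are shown rounded to 4 significant figures between the steps. All arithmetic keeps full precision in every operation; each reported result takes just one rounding — derived quantities (four oxide percentages, glass mass, yield, LOI, the totals) are recomputed in full precision starting from the weights at 176.4 lb of glass, as they appear in the question or the answer.
Oxide-by-oxide delivered mass:
  ZrO2: 16.53·0.6759 = 11.17 lb
  SiO2: 119.1·0.6369 + 16.53·0.3231 = 81.20 lb
  Li2O: 15.42·0.4087 + 119.1·0.07490 = 15.22 lb
  Al2O3: 119.1·0.2732 + 55.74·0.6508 = 68.81 lb
LOI: 15.42·0.5913 + 119.1·0.01500 + 55.74·0.3492 + 16.53·0.001000 = 30.39 lb
Glass = total batch minus LOI = 206.8 − 30.39 = 176.4 lb (the oxide masses sum to this)
wt % = oxide mass / glass mass × 100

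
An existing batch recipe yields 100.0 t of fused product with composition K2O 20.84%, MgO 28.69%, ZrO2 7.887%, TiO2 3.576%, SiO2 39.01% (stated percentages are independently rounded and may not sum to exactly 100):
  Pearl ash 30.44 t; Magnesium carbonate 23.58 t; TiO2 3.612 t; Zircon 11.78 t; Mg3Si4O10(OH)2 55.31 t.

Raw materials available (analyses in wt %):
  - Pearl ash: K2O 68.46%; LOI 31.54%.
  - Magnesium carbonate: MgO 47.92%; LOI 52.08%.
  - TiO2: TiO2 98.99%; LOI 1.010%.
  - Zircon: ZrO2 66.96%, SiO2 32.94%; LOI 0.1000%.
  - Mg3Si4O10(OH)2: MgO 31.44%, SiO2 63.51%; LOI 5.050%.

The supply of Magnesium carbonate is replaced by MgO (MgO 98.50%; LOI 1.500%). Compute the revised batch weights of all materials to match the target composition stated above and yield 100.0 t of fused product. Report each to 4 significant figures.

Revised batch per 100.0 t fused product:
  Pearl ash: 30.44 t
  MgO: 11.47 t
  TiO2: 3.612 t
  Zircon: 11.78 t
  Mg3Si4O10(OH)2: 55.31 t
Total batch = 112.6 t; LOI loss = 12.61 t

Mid-chain values appear with 4-significant-figure rounding in the printout; each numeric step carries full precision in all steps; every reported value includes exactly one rounding. The derived quantities, including net glass mass, ignition loss, totals, the five compositions, yield, are recomputed using the weight values at 100.0 t of glass at full precision precisely as stated by either problem or answer.
Oxide-by-oxide targets in 100.0 t fused product:
  K2O: 20.84% × 100.0 = 20.84 t
  MgO: 28.69% × 100.0 = 28.69 t
  ZrO2: 7.887% × 100.0 = 7.887 t
  TiO2: 3.576% × 100.0 = 3.576 t
  SiO2: 39.01% × 100.0 = 39.01 t
Sums-versus-targets review working from each reported weight, versus the basis set out (every target is met by its sum modulo rounding of the values):
  K2O: 30.44·0.6846 = 20.84 t (target 20.84 t)
  MgO: 11.47·0.9850 + 55.31·0.3144 = 28.69 t (target 28.69 t)
  ZrO2: 11.78·0.6696 = 7.888 t (target 7.887 t)
  TiO2: 3.612·0.9899 = 3.576 t (target 3.576 t)
  SiO2: 11.78·0.3294 + 55.31·0.6351 = 39.01 t (target 39.01 t)
The glass-mass cross-check: batch total minus LOI = 100.0 t (the targets, summed, come to 100.0 t; basis as stated: 100.0 t — a pure rounding effect).
Summing the batch: Σ batch = 112.6 t; loss to ignition Σ batch·LOI = 12.61 t; yield = glass ÷ total batch = 88.80%.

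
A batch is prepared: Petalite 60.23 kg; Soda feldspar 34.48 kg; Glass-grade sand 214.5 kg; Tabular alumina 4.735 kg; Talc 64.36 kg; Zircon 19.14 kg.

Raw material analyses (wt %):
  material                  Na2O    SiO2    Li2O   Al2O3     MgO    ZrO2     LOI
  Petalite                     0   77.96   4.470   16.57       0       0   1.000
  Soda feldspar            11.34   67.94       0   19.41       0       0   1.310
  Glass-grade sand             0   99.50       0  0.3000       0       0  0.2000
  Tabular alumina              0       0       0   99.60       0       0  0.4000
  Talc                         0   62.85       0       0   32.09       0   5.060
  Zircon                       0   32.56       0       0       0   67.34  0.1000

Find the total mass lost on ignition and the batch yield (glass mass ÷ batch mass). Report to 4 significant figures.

LOI loss = 4.778 kg; glass = 392.7 kg; yield = 98.80%

Mid-chain values appear rounded off to 4 significant digits in the printout; each numeric step runs at full precision all the way through — every reported result is rounded just once. Derived quantities, which include ignition loss, the yield, six oxide percentages, totals, net glass mass, are rebuilt at full float precision, as quoted within the problem or answer text, starting from the weights for 392.7 kg of glass.
Ignition loss by material:
  Petalite: 60.23 × 0.01000 = 0.6023 kg
  Soda feldspar: 34.48 × 0.01310 = 0.4517 kg
  Glass-grade sand: 214.5 × 0.002000 = 0.4290 kg
  Tabular alumina: 4.735 × 0.004000 = 0.01894 kg
  Talc: 64.36 × 0.05060 = 3.257 kg
  Zircon: 19.14 × 0.001000 = 0.01914 kg
Total LOI = 4.778 kg
Glass = batch − LOI = 397.4 − 4.778 = 392.7 kg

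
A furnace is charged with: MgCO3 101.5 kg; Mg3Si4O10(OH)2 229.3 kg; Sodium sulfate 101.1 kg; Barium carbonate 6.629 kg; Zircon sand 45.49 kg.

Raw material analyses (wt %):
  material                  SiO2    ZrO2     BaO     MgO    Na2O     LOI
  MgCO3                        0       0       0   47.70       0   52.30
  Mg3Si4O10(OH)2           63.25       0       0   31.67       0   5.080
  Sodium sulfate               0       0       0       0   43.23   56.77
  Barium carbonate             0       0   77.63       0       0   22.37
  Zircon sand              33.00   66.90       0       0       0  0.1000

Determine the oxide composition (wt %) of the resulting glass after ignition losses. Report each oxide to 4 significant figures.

Every computation carries exact precision through the solve; rounding to 4 significant digits applies to each in-between result as displayed — every reported value is rounded a single time — derived quantities are recomputed starting from the weights per 360.4 kg of glass at full float precision (the five compositions, the totals, yield, glass mass, ignition loss), exactly as shown in the question or the answer.
What the batch supplies per oxide:
  SiO2: 229.3·0.6325 + 45.49·0.3300 = 160.0 kg
  ZrO2: 45.49·0.6690 = 30.43 kg
  BaO: 6.629·0.7763 = 5.146 kg
  MgO: 101.5·0.4770 + 229.3·0.3167 = 121.0 kg
  Na2O: 101.1·0.4323 = 43.71 kg
LOI: 101.5·0.5230 + 229.3·0.05080 + 101.1·0.5677 + 6.629·0.2237 + 45.49·0.001000 = 123.7 kg
The glass mass, total less LOI, = 484.0 − 123.7 = 360.4 kg (equal to the oxide-mass sum)
wt % = oxide mass / glass mass × 100

Glass mass = 360.4 kg (batch 484.0 − LOI 123.7).
Composition: SiO2 44.41%, ZrO2 8.445%, BaO 1.428%, MgO 33.59%, Na2O 12.13%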